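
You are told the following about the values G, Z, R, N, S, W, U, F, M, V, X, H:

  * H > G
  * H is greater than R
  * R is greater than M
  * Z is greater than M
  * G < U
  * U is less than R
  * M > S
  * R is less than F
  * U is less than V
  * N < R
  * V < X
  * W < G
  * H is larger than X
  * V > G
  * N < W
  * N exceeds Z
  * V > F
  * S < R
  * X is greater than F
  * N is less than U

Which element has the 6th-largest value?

U

Piecing the relations together gives one ordering: S < M < Z < N < W < G < U < R < F < V < X < H.
Counting 6 from the largest end gives U.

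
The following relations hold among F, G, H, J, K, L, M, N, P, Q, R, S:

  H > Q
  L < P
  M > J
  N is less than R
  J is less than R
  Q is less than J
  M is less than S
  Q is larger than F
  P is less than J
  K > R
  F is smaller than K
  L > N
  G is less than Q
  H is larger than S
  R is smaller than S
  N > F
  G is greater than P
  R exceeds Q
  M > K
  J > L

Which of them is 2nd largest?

The consecutive relations fix a unique order: F < N < L < P < G < Q < J < R < K < M < S < H.
The 2nd largest is S.

S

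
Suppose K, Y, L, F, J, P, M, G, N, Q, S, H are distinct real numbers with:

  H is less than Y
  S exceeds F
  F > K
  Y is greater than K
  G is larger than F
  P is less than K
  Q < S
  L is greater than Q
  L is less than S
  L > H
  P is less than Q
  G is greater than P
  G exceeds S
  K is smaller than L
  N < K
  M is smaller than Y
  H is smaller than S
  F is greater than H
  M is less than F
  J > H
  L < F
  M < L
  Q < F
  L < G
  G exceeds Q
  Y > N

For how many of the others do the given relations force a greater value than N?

6

Directly above N: K, Y.
One step further: L, F (4 so far).
One step further: S, G (6 so far).
Nothing else is reachable above N; 6 in all.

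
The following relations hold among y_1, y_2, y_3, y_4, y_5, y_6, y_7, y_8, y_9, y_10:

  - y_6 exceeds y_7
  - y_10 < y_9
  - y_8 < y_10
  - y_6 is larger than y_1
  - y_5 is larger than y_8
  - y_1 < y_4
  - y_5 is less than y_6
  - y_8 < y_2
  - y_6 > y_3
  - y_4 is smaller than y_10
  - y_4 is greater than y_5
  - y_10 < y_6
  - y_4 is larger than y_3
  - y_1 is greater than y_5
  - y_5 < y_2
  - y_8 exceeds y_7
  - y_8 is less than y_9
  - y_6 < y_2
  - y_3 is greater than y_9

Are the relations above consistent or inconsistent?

inconsistent

We have y_3 < y_4 stated directly, yet also y_4 < y_10 < y_9 < y_3 by chaining the others — so y_4 < y_3. Contradiction.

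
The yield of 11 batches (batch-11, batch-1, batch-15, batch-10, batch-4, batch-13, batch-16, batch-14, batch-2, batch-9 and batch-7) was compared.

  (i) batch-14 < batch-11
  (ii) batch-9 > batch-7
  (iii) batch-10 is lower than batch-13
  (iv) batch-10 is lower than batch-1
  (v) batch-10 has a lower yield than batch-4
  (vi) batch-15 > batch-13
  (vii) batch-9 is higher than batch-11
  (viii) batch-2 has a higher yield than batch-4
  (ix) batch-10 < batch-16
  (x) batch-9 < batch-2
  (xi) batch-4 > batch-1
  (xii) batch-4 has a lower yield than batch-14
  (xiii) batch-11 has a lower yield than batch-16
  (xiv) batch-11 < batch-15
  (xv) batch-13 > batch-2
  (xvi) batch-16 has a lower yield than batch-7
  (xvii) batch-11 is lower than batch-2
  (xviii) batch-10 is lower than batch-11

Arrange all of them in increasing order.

batch-10 < batch-1 < batch-4 < batch-14 < batch-11 < batch-16 < batch-7 < batch-9 < batch-2 < batch-13 < batch-15

Nothing is placed below batch-10, so it is least; from there batch-10 < batch-1; batch-1 < batch-4; batch-4 < batch-14; batch-14 < batch-11; batch-11 < batch-16; batch-16 < batch-7; batch-7 < batch-9; batch-9 < batch-2; batch-2 < batch-13; batch-13 < batch-15, each given directly.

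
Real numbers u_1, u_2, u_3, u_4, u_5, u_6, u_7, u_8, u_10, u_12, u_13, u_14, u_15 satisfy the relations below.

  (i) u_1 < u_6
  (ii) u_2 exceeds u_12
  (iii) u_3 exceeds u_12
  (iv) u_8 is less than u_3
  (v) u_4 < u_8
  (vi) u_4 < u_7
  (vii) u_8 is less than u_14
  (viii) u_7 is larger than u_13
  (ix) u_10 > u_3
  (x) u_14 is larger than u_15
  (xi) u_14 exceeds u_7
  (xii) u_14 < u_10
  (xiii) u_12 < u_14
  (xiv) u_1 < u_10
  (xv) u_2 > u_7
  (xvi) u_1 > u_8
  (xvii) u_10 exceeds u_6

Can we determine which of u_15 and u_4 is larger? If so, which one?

Following every chain through u_4: above u_4 we get u_8, u_1, u_7, u_14, u_3, u_6, u_10, u_2.
u_15 is not reached, and no chain runs the other way from u_15 to u_4.
So the given relations leave the order of u_4 and u_15 undetermined.

undetermined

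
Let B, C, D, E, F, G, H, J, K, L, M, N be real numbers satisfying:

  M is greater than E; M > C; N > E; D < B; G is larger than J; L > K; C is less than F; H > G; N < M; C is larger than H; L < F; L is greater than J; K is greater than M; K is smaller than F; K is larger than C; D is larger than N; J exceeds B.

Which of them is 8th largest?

J

Chaining the given pairs: E < N < D < B < J < G < H < C < M < K < L < F.
The 8th largest is J.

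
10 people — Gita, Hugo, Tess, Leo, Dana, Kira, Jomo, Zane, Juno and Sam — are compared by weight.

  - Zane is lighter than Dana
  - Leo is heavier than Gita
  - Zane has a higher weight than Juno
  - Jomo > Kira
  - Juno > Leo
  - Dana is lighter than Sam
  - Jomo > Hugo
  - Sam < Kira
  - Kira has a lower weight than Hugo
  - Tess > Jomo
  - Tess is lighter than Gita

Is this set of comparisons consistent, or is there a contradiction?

inconsistent

Chaining the given relations yields Tess < Gita < Leo < Juno < Zane < Dana < Sam < Kira < Hugo < Jomo, so Tess < Jomo. But one relation states Jomo < Tess. These cannot both hold.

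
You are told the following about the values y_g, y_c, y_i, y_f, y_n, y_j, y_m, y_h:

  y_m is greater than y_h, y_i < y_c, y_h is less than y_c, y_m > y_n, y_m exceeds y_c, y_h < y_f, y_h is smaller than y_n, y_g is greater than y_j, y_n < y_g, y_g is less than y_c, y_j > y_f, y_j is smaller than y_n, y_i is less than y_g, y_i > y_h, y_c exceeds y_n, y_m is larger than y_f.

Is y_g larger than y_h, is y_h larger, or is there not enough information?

y_h < y_f and y_f < y_j give y_h < y_j.
With y_j < y_n: y_h < y_f < y_j < y_n.
Then y_n < y_g extends the chain to y_g.
So y_g is larger.

y_g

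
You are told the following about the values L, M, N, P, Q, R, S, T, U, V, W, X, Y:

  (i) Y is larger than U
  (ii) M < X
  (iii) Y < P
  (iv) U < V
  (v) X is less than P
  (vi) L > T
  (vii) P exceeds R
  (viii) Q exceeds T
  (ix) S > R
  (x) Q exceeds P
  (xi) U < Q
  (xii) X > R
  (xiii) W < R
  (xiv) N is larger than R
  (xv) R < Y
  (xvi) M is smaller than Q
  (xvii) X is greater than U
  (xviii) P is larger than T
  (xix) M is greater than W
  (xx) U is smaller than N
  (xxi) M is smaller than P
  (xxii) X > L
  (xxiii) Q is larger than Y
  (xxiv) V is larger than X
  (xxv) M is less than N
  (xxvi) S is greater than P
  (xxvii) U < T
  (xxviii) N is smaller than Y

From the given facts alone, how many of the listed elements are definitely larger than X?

Directly above X: P, V.
One step further: Q, S (4 so far).
Nothing else is reachable above X; 4 in all.

4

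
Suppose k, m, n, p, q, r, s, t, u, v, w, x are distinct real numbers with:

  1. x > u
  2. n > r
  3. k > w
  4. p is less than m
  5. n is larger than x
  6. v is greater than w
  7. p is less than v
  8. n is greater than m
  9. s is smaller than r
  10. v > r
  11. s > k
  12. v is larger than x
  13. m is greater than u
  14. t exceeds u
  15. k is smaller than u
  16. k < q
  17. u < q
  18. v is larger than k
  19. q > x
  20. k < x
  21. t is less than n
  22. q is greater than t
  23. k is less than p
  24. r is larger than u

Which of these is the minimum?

k is not least since w < k; u is not least since k < u; p is not least since k < p; s is not least since k < s; r is not least since u < r; t is not least since u < t; x is not least since u < x; m is not least since u < m; q is not least since k < q; v is not least since p < v; n is not least since t < n.
Only w has nothing below it, so w is the minimum.

w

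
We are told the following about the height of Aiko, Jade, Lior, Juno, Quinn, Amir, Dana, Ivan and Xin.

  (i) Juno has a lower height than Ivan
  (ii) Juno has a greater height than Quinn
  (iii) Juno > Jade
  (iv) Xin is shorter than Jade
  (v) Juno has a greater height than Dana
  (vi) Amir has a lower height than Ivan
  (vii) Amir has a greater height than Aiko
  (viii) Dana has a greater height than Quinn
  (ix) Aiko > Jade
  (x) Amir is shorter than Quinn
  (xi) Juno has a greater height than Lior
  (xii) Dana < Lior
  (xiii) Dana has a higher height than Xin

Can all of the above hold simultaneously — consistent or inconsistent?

The single ordering Xin < Jade < Aiko < Amir < Quinn < Dana < Lior < Juno < Ivan satisfies every listed relation, so no contradiction arises.

consistent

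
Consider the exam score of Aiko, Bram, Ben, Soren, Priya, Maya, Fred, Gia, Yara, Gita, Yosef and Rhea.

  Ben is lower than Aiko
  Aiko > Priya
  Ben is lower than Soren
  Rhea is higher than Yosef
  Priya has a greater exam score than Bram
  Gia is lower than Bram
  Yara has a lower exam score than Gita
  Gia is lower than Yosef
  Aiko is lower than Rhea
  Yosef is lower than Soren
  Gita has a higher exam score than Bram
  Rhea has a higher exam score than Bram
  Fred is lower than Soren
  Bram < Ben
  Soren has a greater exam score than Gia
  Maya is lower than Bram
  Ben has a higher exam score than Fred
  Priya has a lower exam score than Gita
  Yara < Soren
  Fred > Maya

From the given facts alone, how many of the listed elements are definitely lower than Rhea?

Directly below Rhea: Bram, Yosef, Aiko.
One step further: Gia, Maya, Ben, Priya (7 so far).
One step further: Fred (8 so far).
No other element is forced below Rhea by the given relations, so the count is 8.

8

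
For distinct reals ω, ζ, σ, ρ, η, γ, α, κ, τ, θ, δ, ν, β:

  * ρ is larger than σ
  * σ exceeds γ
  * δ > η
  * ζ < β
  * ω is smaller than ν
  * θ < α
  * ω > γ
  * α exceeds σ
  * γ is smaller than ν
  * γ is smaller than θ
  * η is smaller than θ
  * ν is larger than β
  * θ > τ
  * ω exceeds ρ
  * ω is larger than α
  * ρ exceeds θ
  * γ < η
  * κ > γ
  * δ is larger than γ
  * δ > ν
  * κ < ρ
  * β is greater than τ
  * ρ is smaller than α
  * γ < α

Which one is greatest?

δ

ζ is not greatest since ζ < β; γ is not greatest since γ < κ; σ is not greatest since σ < ρ; τ is not greatest since τ < β; η is not greatest since η < δ; θ is not greatest since θ < α; κ is not greatest since κ < ρ; β is not greatest since β < ν; ρ is not greatest since ρ < α; α is not greatest since α < ω; ω is not greatest since ω < ν; ν is not greatest since ν < δ.
Only δ has nothing above it, so δ is the greatest.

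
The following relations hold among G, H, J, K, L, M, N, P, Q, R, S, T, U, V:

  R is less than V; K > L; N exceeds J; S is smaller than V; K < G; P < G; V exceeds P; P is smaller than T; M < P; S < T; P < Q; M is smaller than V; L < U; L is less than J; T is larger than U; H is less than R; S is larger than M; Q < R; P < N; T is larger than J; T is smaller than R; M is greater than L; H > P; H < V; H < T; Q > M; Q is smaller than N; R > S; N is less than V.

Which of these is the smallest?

L

M is not least since L < M; P is not least since M < P; J is not least since L < J; K is not least since L < K; U is not least since L < U; H is not least since P < H; S is not least since M < S; T is not least since P < T; G is not least since K < G; Q is not least since P < Q; R is not least since H < R; N is not least since Q < N; V is not least since N < V.
Only L has nothing below it, so L is the smallest.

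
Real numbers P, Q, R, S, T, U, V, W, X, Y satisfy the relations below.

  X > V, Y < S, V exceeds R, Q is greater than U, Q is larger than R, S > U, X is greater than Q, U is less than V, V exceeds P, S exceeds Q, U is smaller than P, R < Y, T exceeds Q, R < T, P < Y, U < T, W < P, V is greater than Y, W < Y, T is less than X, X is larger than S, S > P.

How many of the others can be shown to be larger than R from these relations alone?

The elements the relations force above R are Q, Y, T, V, S, X — no chain reaches any other.
That is 6.

6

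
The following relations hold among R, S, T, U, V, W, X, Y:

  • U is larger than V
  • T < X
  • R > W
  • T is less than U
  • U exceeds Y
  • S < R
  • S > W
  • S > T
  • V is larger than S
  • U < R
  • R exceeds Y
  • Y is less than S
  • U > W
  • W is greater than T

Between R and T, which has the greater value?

R

T < W and W < S give T < S.
With S < V: T < W < S < V.
Then V < U extends the chain to U.
With U < R: T < W < S < V < U < R.
So T < R; R is the larger of the two.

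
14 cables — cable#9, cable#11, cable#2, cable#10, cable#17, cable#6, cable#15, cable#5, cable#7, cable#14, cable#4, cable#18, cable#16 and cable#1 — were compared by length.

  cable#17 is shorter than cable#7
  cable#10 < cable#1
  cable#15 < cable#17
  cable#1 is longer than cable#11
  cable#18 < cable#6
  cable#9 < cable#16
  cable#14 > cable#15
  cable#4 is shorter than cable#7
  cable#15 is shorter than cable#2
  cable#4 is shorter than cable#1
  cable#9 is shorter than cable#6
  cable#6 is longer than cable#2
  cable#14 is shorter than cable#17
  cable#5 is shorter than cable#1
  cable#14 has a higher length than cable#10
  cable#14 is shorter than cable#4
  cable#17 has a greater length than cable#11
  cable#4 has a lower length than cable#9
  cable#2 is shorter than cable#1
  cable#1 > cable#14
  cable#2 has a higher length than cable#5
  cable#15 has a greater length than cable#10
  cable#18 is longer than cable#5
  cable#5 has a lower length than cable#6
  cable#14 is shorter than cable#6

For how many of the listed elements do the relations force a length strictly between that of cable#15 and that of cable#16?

The relations place cable#15 below cable#16. An element lies strictly between them when it is forced above cable#15 and also forced below cable#16.
Above cable#15: {cable#14, cable#4, cable#17, cable#7, cable#2, cable#9, cable#1, cable#6}. Below cable#16: {cable#10, cable#14, cable#4, cable#9}.
Intersection: {cable#14, cable#4, cable#9} — 3.

3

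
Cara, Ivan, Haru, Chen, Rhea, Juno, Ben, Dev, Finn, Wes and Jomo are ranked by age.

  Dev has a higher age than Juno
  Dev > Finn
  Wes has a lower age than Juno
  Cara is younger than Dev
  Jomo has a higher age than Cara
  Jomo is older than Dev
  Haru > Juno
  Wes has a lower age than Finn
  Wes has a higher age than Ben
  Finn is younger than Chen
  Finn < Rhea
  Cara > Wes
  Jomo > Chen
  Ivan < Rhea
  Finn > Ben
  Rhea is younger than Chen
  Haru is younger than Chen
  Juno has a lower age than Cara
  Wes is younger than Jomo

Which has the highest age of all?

Chaining downward from Jomo: directly below it, Wes, Cara, Dev, Chen; then Ben, Juno, Finn, Rhea, Haru; then Ivan.
That covers every other element, and nothing is given above Jomo, so Jomo is the highest age.

Jomo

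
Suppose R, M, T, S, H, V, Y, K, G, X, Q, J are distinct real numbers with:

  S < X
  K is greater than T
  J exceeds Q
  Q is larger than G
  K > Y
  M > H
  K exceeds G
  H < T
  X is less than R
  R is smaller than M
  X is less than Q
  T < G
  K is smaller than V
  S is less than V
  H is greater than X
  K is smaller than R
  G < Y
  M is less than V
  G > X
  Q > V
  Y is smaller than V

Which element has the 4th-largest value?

M

The consecutive relations fix a unique order: S < X < H < T < G < Y < K < R < M < V < Q < J.
The 4th largest is M.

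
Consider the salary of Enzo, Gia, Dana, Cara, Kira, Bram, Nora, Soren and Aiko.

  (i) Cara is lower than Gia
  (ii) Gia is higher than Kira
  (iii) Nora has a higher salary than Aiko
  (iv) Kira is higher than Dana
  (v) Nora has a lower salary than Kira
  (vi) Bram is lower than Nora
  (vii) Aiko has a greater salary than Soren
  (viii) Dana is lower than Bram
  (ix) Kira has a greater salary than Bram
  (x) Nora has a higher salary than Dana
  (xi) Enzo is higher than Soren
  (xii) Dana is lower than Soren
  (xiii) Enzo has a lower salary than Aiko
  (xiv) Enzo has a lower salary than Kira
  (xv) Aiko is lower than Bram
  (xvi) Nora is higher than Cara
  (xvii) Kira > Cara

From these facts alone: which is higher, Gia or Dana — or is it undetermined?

Gia

The relevant relations are Dana < Soren; Soren < Enzo; Enzo < Aiko; Aiko < Nora; Nora < Kira; Kira < Gia.
Chaining these gives Dana < Soren < Enzo < Aiko < Nora < Kira < Gia.
So Gia is higher.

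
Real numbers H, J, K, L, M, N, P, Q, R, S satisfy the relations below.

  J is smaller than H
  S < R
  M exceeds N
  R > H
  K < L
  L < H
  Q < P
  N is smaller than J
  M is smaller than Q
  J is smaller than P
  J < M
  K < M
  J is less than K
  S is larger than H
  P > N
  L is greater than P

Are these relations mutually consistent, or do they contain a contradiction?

consistent

The single ordering N < J < K < M < Q < P < L < H < S < R satisfies every listed relation, so no contradiction arises.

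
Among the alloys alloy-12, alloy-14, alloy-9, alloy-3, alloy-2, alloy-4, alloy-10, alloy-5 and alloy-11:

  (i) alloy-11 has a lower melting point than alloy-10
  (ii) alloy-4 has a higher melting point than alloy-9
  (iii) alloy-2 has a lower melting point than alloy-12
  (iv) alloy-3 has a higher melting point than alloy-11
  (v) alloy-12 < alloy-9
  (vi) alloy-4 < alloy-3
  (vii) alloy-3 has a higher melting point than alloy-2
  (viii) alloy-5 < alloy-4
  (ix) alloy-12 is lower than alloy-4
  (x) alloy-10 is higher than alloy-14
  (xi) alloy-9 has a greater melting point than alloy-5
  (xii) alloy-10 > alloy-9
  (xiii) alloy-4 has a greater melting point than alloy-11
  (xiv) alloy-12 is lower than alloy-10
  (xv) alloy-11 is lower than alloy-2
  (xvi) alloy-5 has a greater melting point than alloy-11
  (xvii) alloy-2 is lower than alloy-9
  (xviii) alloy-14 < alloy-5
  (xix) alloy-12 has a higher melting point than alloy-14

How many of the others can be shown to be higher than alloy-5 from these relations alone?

4

The elements the relations force above alloy-5 are alloy-9, alloy-4, alloy-10, alloy-3 — no chain reaches any other.
That is 4.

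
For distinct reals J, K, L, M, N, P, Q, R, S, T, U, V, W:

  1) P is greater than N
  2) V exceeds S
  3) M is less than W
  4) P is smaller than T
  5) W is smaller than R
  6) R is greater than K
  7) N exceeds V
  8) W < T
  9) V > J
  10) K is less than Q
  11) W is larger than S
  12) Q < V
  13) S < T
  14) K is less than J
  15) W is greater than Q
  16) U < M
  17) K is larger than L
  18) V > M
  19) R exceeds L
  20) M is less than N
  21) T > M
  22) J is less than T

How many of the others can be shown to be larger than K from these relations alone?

8

From K the given relations immediately reach J, Q, R.
From those, V, W, T — 6 in total.
From those, N — 7 in total.
From those, P — 8 in total.
Nothing else is reachable above K; 8 in all.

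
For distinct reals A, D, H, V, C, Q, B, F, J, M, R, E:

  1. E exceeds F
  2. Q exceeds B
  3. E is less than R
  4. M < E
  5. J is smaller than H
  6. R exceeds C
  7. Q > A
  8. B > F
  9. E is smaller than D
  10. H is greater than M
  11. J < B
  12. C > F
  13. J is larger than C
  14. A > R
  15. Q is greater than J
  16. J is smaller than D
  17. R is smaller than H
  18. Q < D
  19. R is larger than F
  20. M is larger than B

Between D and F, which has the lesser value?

F

Link the given pairs in sequence: F < C; C < J; J < B; B < M; M < E; E < R; R < A; A < Q; Q < D.
Together: F < C < J < B < M < E < R < A < Q < D.
So F < D; F is the smaller of the two.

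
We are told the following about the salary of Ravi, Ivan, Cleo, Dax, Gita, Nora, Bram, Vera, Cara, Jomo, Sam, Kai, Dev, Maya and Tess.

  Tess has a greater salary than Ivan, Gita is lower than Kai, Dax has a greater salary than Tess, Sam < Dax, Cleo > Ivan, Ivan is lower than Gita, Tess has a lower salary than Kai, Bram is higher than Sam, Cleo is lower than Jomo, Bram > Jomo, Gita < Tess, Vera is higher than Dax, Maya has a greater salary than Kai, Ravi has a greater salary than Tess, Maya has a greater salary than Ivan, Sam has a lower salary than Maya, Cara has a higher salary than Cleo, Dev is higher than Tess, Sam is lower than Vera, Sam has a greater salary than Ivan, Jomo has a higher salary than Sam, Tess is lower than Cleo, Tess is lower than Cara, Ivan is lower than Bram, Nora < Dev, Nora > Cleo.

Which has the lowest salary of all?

Ivan

Gita is not least since Ivan < Gita; Sam is not least since Ivan < Sam; Tess is not least since Gita < Tess; Cleo is not least since Tess < Cleo; Nora is not least since Cleo < Nora; Jomo is not least since Cleo < Jomo; Dax is not least since Tess < Dax; Kai is not least since Gita < Kai; Maya is not least since Kai < Maya; Cara is not least since Tess < Cara; Dev is not least since Tess < Dev; Ravi is not least since Tess < Ravi; Vera is not least since Dax < Vera; Bram is not least since Ivan < Bram.
Only Ivan has nothing below it, so Ivan is the lowest salary.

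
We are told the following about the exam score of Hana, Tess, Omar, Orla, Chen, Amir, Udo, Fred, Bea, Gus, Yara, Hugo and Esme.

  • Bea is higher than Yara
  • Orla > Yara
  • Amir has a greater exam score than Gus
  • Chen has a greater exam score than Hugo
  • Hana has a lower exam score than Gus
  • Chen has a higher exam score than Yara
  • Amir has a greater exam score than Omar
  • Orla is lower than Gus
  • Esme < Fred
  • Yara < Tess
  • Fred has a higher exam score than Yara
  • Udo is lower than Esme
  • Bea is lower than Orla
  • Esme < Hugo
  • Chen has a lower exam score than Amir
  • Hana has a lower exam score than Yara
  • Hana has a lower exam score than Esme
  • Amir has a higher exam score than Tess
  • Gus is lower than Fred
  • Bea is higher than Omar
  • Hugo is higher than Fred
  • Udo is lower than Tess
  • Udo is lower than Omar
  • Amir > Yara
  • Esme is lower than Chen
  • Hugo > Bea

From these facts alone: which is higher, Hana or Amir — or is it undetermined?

Amir

Chaining the given relations: Hana < Yara < Bea < Orla < Gus < Fred < Hugo < Chen < Amir.
So Amir is higher.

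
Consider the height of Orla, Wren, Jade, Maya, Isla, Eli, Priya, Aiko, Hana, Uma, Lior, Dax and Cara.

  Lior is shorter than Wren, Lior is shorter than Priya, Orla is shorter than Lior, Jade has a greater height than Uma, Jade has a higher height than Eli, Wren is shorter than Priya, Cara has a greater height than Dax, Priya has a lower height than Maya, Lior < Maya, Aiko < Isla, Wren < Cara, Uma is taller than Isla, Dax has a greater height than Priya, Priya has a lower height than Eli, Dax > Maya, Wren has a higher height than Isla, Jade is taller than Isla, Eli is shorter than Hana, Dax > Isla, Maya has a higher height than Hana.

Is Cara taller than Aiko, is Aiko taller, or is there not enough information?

Cara

Aiko < Isla < Wren < Priya < Eli < Hana < Maya < Dax < Cara, by transitivity through Isla, Wren, Priya, Eli, Hana, Maya, Dax.
So Cara is taller.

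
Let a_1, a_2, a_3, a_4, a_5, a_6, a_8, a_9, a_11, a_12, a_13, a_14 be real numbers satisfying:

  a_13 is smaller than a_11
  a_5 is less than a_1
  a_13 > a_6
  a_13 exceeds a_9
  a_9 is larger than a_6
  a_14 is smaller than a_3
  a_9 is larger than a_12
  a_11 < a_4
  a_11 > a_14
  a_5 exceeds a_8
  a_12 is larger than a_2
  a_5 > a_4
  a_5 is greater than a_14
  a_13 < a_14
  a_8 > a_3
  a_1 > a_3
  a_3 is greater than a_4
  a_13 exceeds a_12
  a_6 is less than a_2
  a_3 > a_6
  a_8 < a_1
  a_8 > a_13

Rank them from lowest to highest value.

The consecutive links are each given: a_6 < a_2; a_2 < a_12; a_12 < a_9; a_9 < a_13; a_13 < a_14; a_14 < a_11; a_11 < a_4; a_4 < a_3; a_3 < a_8; a_8 < a_5; a_5 < a_1.

a_6 < a_2 < a_12 < a_9 < a_13 < a_14 < a_11 < a_4 < a_3 < a_8 < a_5 < a_1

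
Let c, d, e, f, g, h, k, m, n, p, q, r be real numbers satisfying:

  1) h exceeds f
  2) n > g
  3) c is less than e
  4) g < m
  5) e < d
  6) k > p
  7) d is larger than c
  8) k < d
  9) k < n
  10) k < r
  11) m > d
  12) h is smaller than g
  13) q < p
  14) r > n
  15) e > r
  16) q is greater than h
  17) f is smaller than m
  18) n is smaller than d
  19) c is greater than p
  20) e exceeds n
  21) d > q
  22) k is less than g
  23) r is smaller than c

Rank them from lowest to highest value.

The consecutive links are each given: f < h; h < q; q < p; p < k; k < g; g < n; n < r; r < c; c < e; e < d; d < m.

f < h < q < p < k < g < n < r < c < e < d < m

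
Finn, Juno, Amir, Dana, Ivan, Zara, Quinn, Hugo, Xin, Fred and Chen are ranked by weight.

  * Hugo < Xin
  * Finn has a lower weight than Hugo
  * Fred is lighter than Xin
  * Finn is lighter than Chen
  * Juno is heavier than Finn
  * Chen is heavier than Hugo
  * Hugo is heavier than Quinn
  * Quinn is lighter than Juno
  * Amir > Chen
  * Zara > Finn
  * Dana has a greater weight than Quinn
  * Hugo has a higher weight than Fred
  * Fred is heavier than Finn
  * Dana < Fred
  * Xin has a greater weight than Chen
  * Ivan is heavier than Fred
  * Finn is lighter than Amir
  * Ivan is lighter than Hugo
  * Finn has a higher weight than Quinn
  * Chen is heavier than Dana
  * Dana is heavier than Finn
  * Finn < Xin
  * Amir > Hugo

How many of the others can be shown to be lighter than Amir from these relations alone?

7

Directly below Amir: Finn, Hugo, Chen.
One step further: Quinn, Dana, Fred, Ivan (7 so far).
No other element is forced below Amir by the given relations, so the count is 7.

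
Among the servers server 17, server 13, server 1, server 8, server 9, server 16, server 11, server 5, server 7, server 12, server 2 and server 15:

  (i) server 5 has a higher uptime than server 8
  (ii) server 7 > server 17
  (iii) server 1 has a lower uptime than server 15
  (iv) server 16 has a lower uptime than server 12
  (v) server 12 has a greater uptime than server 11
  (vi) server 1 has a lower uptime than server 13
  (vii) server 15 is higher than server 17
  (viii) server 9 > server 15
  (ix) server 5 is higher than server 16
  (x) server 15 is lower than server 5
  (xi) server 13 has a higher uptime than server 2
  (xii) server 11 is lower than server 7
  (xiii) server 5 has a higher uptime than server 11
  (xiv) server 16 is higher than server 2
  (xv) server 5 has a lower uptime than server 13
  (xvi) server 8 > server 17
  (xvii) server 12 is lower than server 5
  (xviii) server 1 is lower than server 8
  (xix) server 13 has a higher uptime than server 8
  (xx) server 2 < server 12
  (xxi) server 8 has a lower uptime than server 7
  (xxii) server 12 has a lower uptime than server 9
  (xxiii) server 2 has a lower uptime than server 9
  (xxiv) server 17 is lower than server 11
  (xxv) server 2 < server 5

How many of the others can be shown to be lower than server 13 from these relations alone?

9

The elements the relations force below server 13 are server 2, server 17, server 11, server 1, server 15, server 8, server 16, server 12, server 5 — no chain reaches any other.
That is 9.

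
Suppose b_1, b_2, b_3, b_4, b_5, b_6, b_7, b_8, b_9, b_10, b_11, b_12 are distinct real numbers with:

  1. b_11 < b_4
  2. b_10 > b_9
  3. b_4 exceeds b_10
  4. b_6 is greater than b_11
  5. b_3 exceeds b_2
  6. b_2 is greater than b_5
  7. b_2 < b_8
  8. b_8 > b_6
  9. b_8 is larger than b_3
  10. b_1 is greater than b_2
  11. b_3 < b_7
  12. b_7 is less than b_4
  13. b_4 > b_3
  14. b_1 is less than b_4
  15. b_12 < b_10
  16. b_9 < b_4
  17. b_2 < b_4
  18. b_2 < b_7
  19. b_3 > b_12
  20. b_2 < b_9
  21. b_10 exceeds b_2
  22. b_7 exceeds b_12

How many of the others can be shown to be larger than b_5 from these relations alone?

8

Directly above b_5: b_2.
One step further: b_1, b_9, b_3, b_7, b_10, b_4, b_8 (8 so far).
Nothing else is reachable above b_5; 8 in all.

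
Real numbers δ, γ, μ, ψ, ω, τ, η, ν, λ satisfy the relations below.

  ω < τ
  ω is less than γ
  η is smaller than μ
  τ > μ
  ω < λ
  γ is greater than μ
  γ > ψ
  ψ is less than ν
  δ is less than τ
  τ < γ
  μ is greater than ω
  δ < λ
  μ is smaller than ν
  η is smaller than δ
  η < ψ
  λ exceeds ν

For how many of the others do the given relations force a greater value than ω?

5

The elements the relations force above ω are μ, ν, λ, τ, γ — no chain reaches any other.
That is 5.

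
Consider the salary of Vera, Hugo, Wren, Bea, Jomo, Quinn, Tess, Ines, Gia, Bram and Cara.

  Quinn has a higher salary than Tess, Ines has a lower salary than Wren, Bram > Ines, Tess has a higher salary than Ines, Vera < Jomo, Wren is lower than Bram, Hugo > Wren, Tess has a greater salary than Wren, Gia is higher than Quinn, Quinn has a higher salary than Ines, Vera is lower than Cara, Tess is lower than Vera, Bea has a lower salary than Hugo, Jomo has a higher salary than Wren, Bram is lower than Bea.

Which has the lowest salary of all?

Ines

Wren is not least since Ines < Wren; Tess is not least since Wren < Tess; Vera is not least since Tess < Vera; Bram is not least since Ines < Bram; Bea is not least since Bram < Bea; Quinn is not least since Ines < Quinn; Hugo is not least since Bea < Hugo; Gia is not least since Quinn < Gia; Cara is not least since Vera < Cara; Jomo is not least since Vera < Jomo.
Only Ines has nothing below it, so Ines is the lowest salary.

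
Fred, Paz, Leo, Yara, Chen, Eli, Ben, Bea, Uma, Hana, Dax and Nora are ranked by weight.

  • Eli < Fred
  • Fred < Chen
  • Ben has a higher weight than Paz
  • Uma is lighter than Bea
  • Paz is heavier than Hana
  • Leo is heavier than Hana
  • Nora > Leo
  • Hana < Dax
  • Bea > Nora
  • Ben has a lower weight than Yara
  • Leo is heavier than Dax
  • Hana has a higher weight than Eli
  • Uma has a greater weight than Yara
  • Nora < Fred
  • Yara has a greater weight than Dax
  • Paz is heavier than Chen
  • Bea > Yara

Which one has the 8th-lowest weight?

Paz

Piecing the relations together gives one ordering: Eli < Hana < Dax < Leo < Nora < Fred < Chen < Paz < Ben < Yara < Uma < Bea.
The 8th smallest is Paz.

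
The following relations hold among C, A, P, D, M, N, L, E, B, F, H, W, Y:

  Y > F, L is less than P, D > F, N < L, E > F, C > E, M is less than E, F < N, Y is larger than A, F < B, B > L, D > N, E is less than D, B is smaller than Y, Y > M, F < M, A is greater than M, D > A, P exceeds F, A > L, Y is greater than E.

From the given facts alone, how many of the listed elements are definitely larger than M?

Directly above M: E, A, Y.
One step further: C, D (5 so far).
No other element is forced above M by the given relations, so the count is 5.

5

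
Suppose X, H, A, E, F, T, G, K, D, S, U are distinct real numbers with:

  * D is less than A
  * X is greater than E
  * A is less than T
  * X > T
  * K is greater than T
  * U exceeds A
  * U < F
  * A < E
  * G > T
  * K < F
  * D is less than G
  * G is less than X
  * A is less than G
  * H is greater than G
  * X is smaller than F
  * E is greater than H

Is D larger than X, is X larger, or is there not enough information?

D < A < G < H < E < X, by transitivity through A, G, H, E.
So X is larger.

X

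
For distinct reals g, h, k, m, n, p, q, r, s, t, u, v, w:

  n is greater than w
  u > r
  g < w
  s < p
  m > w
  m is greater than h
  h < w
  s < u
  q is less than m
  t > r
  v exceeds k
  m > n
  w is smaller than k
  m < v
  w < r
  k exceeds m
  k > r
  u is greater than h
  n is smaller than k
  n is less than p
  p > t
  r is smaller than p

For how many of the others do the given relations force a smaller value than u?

Directly below u: h, r, s.
One step further: w (4 so far).
One step further: g (5 so far).
Nothing else is reachable below u; 5 in all.

5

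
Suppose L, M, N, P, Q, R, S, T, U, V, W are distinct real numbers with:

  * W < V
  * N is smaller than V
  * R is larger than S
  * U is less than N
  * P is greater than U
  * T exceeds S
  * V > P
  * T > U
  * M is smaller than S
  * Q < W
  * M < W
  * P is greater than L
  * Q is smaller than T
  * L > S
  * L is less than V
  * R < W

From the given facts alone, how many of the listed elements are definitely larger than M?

From M the given relations immediately reach S, W.
From those, L, T, R, V — 6 in total.
From those, P — 7 in total.
Nothing else is reachable above M; 7 in all.

7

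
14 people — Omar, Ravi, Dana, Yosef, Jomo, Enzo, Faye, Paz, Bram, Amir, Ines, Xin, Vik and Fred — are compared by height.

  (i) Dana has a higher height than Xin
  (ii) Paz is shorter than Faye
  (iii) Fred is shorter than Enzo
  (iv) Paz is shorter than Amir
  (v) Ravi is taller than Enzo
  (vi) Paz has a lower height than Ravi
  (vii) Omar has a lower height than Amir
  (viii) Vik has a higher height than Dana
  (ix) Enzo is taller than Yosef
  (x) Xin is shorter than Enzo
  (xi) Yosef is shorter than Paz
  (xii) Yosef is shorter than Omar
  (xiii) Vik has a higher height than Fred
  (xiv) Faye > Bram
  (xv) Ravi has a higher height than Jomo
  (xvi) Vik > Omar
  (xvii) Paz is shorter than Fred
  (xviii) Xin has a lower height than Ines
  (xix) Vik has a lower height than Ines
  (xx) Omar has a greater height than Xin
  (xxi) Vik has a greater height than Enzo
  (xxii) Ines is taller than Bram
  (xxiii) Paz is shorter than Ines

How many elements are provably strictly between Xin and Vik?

3

Chaining upward from Xin reaches: Omar, Dana, Amir, Enzo, Ravi, Ines.
Chaining downward from Vik reaches: Yosef, Omar, Paz, Dana, Fred, Enzo.
Strictly between Xin and Vik are those in both lists: Omar, Dana, Enzo — 3 elements.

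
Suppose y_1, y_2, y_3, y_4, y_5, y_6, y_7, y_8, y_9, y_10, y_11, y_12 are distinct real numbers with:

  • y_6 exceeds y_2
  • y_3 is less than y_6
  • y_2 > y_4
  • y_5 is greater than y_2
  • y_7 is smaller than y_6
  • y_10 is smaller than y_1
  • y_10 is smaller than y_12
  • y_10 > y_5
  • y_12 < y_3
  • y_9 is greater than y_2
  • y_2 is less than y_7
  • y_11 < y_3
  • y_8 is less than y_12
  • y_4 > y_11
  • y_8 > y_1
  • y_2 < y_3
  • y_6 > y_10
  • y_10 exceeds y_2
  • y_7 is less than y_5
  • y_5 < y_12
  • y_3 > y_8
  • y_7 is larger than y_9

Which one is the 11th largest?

The consecutive relations fix a unique order: y_11 < y_4 < y_2 < y_9 < y_7 < y_5 < y_10 < y_1 < y_8 < y_12 < y_3 < y_6.
The 11th largest is y_4.

y_4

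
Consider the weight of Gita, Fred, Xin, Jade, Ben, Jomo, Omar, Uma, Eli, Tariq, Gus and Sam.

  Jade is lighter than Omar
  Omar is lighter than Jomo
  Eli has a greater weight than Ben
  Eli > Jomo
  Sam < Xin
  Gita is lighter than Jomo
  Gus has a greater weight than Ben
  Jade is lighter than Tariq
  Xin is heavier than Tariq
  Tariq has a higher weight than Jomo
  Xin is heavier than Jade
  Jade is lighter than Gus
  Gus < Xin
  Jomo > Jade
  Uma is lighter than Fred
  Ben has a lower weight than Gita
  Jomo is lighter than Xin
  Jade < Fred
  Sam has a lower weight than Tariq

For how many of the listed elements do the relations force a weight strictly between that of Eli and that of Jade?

Chaining upward from Jade reaches: Omar, Gus, Jomo, Tariq, Fred, Xin.
Chaining downward from Eli reaches: Ben, Omar, Gita, Jomo.
Strictly between Jade and Eli are those in both lists: Omar, Jomo — 2 elements.

2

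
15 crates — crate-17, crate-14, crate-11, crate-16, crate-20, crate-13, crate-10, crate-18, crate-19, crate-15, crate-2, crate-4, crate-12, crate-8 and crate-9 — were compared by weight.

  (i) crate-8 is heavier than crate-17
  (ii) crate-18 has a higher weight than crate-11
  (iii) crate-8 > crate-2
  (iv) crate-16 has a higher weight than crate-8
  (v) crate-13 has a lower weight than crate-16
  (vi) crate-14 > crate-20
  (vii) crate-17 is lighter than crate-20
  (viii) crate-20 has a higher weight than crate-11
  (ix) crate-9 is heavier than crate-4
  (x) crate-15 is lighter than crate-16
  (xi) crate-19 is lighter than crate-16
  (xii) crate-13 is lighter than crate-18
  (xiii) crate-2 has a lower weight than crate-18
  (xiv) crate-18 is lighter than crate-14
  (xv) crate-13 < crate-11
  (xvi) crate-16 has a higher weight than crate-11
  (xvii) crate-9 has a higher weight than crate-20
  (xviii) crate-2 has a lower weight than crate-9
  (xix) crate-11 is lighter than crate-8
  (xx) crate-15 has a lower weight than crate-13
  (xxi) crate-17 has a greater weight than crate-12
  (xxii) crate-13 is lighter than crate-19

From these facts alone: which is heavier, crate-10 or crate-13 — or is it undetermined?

Following every chain through crate-13: above crate-13 we get crate-11, crate-19, crate-20, crate-8, crate-16, crate-18, crate-14, crate-9; below crate-13 we get crate-15.
crate-10 is not reached, and no chain runs the other way from crate-10 to crate-13.
So the given relations leave the order of crate-13 and crate-10 undetermined.

undetermined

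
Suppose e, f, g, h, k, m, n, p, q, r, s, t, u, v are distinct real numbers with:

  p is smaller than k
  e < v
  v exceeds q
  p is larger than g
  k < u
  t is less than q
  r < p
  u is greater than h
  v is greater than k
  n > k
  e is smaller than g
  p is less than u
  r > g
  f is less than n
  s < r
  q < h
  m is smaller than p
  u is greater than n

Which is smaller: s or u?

s

s < r and r < p give s < p.
Then p < k extends the chain to k.
Then k < n extends the chain to n.
With n < u: s < r < p < k < n < u.
So s < u; s is the smaller of the two.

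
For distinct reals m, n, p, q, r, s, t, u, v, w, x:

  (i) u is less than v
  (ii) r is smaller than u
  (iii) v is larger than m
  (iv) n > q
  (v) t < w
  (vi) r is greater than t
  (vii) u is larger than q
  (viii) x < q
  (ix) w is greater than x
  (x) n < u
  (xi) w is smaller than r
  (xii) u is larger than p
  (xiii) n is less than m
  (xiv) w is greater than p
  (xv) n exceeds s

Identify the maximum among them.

v

x is not greatest since x < q; t is not greatest since t < w; q is not greatest since q < n; s is not greatest since s < n; p is not greatest since p < w; w is not greatest since w < r; r is not greatest since r < u; n is not greatest since n < m; u is not greatest since u < v; m is not greatest since m < v.
Only v has nothing above it, so v is the maximum.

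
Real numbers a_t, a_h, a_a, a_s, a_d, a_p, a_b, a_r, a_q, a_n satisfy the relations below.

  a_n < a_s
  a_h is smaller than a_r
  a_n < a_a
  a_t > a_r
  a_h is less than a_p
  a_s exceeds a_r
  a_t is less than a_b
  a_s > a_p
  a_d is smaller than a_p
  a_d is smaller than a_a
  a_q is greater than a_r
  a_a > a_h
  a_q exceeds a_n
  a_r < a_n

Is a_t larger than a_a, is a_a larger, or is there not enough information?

Following every chain through a_t: above a_t we get a_b; below a_t we get a_h, a_r.
a_a is not reached, and no chain runs the other way from a_a to a_t.
So the given relations leave the order of a_t and a_a undetermined.

undetermined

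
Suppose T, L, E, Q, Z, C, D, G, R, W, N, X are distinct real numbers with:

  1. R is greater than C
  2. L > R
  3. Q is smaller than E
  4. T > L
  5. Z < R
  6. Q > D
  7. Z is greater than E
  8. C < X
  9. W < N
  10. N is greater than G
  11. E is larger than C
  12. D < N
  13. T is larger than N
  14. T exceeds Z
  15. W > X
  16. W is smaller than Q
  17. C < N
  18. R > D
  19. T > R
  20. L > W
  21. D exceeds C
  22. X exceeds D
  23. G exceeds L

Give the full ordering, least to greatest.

The consecutive links are each given: C < D; D < X; X < W; W < Q; Q < E; E < Z; Z < R; R < L; L < G; G < N; N < T.

C < D < X < W < Q < E < Z < R < L < G < N < T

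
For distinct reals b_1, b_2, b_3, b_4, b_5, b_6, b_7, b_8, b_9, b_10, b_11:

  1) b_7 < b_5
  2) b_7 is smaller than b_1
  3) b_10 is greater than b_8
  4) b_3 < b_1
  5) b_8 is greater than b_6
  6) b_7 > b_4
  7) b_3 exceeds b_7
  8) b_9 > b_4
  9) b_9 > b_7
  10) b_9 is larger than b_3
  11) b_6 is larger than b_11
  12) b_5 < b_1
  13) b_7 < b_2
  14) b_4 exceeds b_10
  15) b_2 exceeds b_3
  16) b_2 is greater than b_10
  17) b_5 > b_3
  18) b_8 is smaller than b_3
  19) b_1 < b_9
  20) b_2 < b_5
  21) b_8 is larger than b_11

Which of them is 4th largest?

Piecing the relations together gives one ordering: b_11 < b_6 < b_8 < b_10 < b_4 < b_7 < b_3 < b_2 < b_5 < b_1 < b_9.
Counting 4 from the largest end gives b_2.

b_2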